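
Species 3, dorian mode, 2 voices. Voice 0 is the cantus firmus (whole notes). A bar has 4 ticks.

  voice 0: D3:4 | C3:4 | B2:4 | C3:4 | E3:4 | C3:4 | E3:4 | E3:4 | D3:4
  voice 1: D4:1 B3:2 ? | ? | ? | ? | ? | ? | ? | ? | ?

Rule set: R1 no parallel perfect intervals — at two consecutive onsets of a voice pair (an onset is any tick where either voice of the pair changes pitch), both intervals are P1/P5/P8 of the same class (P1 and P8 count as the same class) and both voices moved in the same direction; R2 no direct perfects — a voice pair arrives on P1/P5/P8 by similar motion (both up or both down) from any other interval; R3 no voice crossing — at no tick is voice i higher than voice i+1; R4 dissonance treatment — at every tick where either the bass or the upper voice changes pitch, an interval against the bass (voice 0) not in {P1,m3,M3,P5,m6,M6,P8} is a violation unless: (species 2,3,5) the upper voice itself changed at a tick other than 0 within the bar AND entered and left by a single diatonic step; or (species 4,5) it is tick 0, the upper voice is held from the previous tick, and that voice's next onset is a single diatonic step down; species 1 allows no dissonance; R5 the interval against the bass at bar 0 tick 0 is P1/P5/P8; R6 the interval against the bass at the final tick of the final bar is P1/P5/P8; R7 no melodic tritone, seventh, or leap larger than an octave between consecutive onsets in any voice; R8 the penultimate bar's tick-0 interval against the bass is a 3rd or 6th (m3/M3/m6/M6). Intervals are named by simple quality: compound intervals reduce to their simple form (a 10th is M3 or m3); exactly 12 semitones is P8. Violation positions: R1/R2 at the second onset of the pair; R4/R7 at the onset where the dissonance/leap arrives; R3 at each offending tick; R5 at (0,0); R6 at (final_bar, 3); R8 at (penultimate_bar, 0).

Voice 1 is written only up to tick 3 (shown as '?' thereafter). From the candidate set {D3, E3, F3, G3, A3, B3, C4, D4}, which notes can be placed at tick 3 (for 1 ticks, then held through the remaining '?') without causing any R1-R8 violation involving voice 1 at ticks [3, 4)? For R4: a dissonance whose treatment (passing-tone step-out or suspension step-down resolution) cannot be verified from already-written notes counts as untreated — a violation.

D3: legal
E3: violates R4
F3: violates R7
G3: violates R4
A3: legal
B3: legal
C4: violates R4
D4: legal

{A3, B3, D3, D4}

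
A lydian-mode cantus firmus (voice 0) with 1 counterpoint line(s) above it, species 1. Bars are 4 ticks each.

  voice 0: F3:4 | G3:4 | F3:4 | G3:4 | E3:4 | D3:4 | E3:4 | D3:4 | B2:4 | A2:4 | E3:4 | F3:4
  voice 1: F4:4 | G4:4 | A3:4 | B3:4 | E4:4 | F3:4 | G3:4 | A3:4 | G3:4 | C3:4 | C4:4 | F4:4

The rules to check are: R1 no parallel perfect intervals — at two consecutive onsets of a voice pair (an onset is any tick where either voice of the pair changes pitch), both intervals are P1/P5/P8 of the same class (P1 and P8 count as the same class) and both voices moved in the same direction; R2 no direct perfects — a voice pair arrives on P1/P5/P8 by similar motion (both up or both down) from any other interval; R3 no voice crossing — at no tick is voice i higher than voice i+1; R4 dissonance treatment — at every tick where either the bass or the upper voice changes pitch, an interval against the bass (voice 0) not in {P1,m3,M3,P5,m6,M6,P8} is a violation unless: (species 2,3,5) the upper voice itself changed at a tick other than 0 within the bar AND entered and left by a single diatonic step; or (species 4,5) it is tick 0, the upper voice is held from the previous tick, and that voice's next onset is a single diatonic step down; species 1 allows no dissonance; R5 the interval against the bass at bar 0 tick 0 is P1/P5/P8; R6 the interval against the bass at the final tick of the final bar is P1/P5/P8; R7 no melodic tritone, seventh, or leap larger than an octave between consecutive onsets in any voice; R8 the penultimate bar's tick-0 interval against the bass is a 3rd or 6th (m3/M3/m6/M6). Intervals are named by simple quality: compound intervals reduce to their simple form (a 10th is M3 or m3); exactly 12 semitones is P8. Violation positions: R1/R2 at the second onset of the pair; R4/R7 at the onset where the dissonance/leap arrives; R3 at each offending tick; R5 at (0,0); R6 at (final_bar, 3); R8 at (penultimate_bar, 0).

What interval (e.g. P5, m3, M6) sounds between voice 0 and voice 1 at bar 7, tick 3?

P5

voice 0=D3 voice 1=A3 -> P5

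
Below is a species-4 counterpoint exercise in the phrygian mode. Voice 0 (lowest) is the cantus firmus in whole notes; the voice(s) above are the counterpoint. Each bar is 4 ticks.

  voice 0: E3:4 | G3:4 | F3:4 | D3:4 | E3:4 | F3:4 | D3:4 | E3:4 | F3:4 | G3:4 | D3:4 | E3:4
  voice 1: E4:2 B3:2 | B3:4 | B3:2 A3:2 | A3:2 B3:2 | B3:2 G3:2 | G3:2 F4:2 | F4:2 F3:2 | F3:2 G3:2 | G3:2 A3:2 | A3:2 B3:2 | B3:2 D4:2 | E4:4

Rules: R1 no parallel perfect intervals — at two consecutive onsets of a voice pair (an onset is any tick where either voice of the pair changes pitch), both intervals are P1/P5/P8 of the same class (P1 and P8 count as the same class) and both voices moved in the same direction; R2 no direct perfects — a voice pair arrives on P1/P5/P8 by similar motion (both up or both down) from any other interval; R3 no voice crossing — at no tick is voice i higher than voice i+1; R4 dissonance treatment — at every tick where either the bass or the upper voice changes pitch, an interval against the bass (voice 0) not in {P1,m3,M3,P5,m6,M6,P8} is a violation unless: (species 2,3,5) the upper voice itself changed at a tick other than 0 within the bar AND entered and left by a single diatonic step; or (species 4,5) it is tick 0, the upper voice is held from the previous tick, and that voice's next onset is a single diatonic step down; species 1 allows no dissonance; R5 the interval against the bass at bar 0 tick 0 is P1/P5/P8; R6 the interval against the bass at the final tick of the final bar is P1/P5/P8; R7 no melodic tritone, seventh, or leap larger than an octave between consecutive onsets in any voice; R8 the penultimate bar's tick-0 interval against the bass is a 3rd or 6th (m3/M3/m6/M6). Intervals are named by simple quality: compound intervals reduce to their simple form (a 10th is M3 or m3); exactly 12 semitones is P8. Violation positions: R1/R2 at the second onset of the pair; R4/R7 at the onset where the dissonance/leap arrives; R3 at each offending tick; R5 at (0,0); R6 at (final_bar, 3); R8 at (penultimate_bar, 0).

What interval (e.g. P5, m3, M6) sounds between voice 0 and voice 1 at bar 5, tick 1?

M2

voice 0=F3 voice 1=G3 -> M2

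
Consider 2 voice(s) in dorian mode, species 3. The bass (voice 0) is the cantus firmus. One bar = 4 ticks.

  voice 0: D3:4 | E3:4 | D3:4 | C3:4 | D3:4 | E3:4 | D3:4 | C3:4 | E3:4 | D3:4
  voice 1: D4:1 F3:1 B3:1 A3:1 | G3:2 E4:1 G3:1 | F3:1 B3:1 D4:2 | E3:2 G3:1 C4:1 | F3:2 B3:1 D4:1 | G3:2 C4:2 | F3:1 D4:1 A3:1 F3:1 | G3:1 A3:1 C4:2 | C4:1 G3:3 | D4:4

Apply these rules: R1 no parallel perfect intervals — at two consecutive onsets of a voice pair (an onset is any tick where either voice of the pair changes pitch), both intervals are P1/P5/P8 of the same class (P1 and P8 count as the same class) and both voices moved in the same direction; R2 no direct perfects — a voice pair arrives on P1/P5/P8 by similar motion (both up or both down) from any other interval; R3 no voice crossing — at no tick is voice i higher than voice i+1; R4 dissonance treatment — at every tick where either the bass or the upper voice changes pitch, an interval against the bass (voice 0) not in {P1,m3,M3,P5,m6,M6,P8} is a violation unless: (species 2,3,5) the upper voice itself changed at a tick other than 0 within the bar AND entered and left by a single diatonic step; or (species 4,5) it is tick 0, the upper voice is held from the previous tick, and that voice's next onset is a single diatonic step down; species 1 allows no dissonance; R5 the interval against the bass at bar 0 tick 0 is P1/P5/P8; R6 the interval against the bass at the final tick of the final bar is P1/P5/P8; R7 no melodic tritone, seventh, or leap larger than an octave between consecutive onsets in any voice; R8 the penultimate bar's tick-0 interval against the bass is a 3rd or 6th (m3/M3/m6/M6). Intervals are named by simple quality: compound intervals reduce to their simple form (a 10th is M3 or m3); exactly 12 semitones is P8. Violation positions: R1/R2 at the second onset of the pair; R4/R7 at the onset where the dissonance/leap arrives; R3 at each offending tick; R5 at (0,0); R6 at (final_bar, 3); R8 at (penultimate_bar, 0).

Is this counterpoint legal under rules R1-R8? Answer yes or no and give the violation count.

No (4 violations)

bar 0: v0=D3 v1=D4 (P8)
bar 1: v0=E3 v1=G3 (m3)
bar 2: v0=D3 v1=F3 (m3)
bar 3: v0=C3 v1=E3 (M3)
bar 4: v0=D3 v1=F3 (m3)
bar 5: v0=E3 v1=G3 (m3)
bar 6: v0=D3 v1=F3 (m3)
bar 7: v0=C3 v1=G3 (P5)
bar 8: v0=E3 v1=C4 (m6)
bar 9: v0=D3 v1=D4 (P8)
  R7 @ bar0.2: F3->B3 leap 6st
  R7 @ bar2.1: F3->B3 leap 6st
  R7 @ bar3.0: D4->E3 leap 10st
  R7 @ bar4.2: F3->B3 leap 6st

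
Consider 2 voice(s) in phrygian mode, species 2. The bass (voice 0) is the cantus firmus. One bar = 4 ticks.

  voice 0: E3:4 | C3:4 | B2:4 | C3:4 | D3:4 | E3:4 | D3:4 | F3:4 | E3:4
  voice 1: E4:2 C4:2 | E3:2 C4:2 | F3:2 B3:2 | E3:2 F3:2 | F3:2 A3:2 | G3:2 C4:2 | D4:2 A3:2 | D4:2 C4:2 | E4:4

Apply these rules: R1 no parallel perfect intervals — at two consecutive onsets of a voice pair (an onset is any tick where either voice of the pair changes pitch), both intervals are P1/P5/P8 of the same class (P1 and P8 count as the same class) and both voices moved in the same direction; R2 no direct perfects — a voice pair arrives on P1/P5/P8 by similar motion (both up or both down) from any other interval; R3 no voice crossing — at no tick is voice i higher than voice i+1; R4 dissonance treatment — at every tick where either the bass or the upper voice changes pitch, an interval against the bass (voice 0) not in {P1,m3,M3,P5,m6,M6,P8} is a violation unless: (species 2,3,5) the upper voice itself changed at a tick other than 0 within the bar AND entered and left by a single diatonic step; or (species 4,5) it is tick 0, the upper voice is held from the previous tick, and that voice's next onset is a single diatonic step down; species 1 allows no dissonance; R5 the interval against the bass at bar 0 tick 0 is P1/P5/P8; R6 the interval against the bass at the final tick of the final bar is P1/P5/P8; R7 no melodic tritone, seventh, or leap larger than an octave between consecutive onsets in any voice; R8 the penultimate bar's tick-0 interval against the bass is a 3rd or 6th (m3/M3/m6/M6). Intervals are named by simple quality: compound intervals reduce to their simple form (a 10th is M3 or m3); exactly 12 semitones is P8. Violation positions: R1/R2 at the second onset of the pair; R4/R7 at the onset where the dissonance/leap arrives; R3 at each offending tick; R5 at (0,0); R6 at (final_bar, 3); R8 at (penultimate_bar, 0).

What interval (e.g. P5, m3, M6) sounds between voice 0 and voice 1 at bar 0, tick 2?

voice 0=E3 voice 1=C4 -> m6

m6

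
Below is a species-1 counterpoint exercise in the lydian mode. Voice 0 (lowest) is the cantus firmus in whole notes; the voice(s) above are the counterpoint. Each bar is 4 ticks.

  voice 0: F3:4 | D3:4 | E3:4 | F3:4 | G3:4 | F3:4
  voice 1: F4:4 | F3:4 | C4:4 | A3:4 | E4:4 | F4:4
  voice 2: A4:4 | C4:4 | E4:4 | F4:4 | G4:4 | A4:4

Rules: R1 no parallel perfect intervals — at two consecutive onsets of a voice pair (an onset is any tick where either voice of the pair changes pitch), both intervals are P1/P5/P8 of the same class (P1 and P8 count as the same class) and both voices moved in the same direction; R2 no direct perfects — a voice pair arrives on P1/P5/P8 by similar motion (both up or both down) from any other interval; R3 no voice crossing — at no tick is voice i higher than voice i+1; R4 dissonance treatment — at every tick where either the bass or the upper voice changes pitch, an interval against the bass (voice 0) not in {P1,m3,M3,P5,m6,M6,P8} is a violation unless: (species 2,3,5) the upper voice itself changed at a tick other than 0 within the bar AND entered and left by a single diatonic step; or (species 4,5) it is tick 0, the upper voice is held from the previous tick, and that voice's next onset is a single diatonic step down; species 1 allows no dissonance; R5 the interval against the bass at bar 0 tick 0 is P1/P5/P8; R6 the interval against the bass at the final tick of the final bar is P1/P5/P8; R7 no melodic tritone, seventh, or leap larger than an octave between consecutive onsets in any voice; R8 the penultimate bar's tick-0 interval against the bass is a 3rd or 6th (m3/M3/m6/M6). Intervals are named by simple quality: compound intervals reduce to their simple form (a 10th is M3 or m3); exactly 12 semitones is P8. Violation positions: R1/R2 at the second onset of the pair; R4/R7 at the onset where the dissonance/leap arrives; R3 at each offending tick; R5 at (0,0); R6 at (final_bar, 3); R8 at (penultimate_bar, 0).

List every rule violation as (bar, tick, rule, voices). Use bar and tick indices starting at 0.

bar 0: v0=F3 v1=F4 v2=A4 downbeat M3
bar 1: v0=D3 v1=F3 v2=C4 downbeat m7
bar 2: v0=E3 v1=C4 v2=E4 downbeat P8
bar 3: v0=F3 v1=A3 v2=F4 downbeat P8
bar 4: v0=G3 v1=E4 v2=G4 downbeat P8
bar 5: v0=F3 v1=F4 v2=A4 downbeat M3
  -> R5 @ bar 0 tick 0 v(0, 2): opens on M3
  -> R2 @ bar 1 tick 0 v(1, 2): F4/A4 M3 -> F3/C4 P5 similar
  -> R4 @ bar 1 tick 0 v(0, 2): D3/C4 m7 untreated
  -> R2 @ bar 2 tick 0 v(0, 2): D3/C4 m7 -> E3/E4 P8 similar
  -> R1 @ bar 3 tick 0 v(0, 2): E3/E4 P8 -> F3/F4 P8 similar
  -> R1 @ bar 4 tick 0 v(0, 2): F3/F4 P8 -> G3/G4 P8 similar
  -> R8 @ bar 4 tick 0 v(0, 2): penult P8 not 3rd/6th
  -> R6 @ bar 5 tick 3 v(0, 2): closes on M3

(0, 0, R5, (0, 2))
(1, 0, R2, (1, 2))
(1, 0, R4, (0, 2))
(2, 0, R2, (0, 2))
(3, 0, R1, (0, 2))
(4, 0, R1, (0, 2))
(4, 0, R8, (0, 2))
(5, 3, R6, (0, 2))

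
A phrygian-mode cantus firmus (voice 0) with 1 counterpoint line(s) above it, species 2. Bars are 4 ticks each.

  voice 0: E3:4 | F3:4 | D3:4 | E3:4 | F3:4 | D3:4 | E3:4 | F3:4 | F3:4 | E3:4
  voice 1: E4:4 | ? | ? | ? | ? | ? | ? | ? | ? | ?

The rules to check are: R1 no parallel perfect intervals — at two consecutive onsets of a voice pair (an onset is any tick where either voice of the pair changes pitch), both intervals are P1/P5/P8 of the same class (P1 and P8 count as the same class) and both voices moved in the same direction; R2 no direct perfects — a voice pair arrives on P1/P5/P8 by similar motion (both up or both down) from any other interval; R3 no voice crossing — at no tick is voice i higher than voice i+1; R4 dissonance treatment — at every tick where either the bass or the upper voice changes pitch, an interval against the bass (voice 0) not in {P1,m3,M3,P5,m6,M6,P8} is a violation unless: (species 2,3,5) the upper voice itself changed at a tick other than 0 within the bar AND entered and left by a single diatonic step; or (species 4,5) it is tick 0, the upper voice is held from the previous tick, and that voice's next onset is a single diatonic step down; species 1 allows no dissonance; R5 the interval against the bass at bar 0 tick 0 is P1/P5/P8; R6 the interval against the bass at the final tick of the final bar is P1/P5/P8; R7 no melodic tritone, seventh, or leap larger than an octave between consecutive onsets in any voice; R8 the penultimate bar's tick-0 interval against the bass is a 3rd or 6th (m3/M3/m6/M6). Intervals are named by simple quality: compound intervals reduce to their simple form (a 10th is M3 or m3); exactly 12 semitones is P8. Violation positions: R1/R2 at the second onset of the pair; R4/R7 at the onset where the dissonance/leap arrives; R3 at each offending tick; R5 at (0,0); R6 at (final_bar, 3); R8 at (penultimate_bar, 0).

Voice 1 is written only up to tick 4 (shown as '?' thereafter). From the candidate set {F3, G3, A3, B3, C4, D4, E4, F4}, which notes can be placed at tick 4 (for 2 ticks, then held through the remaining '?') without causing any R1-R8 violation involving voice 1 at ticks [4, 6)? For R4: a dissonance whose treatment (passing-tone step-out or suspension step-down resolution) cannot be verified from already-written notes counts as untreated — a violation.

F3: violates R7
G3: violates R4
A3: legal
B3: violates R4
C4: legal
D4: legal
E4: violates R4
F4: violates R1

{A3, C4, D4}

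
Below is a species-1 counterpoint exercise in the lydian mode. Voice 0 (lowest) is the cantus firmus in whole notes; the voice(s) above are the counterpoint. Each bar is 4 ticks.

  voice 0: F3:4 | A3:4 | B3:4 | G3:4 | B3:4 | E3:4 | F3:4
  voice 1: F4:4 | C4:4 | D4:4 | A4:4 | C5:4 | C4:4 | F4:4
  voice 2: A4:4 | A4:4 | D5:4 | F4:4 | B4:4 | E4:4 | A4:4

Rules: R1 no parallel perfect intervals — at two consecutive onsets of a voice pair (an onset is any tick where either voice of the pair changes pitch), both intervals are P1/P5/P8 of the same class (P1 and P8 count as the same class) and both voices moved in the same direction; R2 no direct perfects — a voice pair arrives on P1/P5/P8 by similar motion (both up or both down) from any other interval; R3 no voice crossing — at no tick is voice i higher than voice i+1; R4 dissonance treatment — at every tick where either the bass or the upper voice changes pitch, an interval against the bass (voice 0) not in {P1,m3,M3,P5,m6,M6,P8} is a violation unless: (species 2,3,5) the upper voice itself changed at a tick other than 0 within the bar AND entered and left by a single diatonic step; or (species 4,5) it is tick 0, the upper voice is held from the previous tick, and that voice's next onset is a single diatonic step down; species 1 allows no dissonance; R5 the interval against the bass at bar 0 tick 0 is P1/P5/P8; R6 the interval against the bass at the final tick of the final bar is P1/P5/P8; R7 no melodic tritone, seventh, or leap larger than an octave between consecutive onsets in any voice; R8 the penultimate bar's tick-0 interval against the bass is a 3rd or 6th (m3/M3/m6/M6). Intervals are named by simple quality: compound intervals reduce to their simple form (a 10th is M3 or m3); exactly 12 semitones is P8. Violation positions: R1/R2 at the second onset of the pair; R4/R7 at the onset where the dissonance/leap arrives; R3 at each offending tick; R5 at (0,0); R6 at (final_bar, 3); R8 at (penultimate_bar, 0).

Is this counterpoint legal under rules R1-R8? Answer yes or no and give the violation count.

No (19 violations)

bar 0: v0=F3 v1=F4 v2=A4 (M3)
bar 1: v0=A3 v1=C4 v2=A4 (P8)
bar 2: v0=B3 v1=D4 v2=D5 (m3)
bar 3: v0=G3 v1=A4 v2=F4 (m7)
bar 4: v0=B3 v1=C5 v2=B4 (P8)
bar 5: v0=E3 v1=C4 v2=E4 (P8)
bar 6: v0=F3 v1=F4 v2=A4 (M3)
  R5 @ bar0.0: opens on M3
  R2 @ bar2.0: C4/A4 M6 -> D4/D5 P8 similar
  R3 @ bar3.0: A4 above F4
  R4 @ bar3.0: G3/A4 M2 untreated
  R4 @ bar3.0: G3/F4 m7 untreated
  R3 @ bar3.1: A4 above F4
  R3 @ bar3.2: A4 above F4
  R3 @ bar3.3: A4 above F4
  R2 @ bar4.0: G3/F4 m7 -> B3/B4 P8 similar
  R3 @ bar4.0: C5 above B4
  R4 @ bar4.0: B3/C5 m2 untreated
  R7 @ bar4.0: F4->B4 leap 6st
  R3 @ bar4.1: C5 above B4
  R3 @ bar4.2: C5 above B4
  R3 @ bar4.3: C5 above B4
  R1 @ bar5.0: B3/B4 P8 -> E3/E4 P8 similar
  R8 @ bar5.0: penult P8 not 3rd/6th
  R2 @ bar6.0: E3/C4 m6 -> F3/F4 P8 similar
  R6 @ bar6.3: closes on M3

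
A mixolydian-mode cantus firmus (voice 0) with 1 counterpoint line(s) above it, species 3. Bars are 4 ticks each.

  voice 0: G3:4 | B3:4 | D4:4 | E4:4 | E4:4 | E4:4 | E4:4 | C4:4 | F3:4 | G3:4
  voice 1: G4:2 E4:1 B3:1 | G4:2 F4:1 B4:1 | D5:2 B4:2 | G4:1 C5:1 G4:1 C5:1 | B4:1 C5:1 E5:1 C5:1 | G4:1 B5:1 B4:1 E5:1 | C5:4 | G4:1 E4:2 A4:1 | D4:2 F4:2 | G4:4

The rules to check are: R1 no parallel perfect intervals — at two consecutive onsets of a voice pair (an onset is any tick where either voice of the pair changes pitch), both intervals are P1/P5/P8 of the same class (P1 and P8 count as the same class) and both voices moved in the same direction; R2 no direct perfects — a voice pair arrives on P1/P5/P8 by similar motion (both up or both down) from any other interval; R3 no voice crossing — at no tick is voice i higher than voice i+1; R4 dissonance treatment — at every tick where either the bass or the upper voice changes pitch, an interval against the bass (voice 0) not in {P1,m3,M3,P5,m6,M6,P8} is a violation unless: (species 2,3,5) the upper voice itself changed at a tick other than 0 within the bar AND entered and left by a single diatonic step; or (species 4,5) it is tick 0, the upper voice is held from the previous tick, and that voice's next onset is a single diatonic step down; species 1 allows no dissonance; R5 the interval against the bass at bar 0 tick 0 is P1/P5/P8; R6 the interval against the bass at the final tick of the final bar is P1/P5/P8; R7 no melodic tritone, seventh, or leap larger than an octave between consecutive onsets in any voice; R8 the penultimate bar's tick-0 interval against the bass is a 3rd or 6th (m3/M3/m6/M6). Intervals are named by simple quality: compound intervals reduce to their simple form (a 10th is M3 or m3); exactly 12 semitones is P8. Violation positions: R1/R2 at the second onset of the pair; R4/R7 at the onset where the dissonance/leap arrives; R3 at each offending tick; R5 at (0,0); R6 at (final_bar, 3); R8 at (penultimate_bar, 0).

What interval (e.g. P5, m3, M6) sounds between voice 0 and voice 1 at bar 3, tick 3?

m6

voice 0=E4 voice 1=C5 -> m6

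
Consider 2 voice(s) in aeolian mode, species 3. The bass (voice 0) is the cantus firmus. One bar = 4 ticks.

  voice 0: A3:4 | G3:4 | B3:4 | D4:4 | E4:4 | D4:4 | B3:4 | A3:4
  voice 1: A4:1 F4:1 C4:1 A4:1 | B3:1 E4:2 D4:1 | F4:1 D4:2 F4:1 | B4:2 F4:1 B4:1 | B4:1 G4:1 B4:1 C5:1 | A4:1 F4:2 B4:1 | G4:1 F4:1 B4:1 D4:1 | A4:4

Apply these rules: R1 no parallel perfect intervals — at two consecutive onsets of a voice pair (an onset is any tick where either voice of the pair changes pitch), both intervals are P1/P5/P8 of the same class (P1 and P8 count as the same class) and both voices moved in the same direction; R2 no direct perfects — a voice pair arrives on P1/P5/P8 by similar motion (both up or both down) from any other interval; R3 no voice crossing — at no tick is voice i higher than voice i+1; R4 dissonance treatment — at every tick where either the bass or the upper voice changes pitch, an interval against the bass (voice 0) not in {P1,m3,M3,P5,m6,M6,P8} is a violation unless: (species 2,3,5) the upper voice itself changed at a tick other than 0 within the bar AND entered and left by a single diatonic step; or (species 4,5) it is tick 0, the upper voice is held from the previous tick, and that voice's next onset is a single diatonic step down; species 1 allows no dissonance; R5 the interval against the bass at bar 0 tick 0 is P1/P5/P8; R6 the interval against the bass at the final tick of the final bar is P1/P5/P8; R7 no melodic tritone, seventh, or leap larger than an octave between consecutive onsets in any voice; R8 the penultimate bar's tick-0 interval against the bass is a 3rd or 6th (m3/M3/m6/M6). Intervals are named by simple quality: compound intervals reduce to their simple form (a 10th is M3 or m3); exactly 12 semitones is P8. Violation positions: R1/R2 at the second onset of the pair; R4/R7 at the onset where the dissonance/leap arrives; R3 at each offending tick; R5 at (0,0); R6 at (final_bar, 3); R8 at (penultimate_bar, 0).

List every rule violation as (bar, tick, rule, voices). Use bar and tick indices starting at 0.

(1, 0, R7, (1,))
(2, 0, R4, (0, 1))
(2, 3, R4, (0, 1))
(3, 0, R7, (1,))
(3, 2, R7, (1,))
(3, 3, R7, (1,))
(5, 0, R2, (0, 1))
(5, 3, R7, (1,))
(6, 1, R4, (0, 1))
(6, 2, R7, (1,))

bar 0: v0=A3 v1=A4 downbeat P8
bar 1: v0=G3 v1=B3 downbeat M3
bar 2: v0=B3 v1=F4 downbeat TT
bar 3: v0=D4 v1=B4 downbeat M6
bar 4: v0=E4 v1=B4 downbeat P5
bar 5: v0=D4 v1=A4 downbeat P5
bar 6: v0=B3 v1=G4 downbeat m6
bar 7: v0=A3 v1=A4 downbeat P8
  -> R7 @ bar 1 tick 0 v(1,): A4->B3 leap 10st
  -> R4 @ bar 2 tick 0 v(0, 1): B3/F4 TT untreated
  -> R4 @ bar 2 tick 3 v(0, 1): B3/F4 TT untreated
  -> R7 @ bar 3 tick 0 v(1,): F4->B4 leap 6st
  -> R7 @ bar 3 tick 2 v(1,): B4->F4 leap 6st
  -> R7 @ bar 3 tick 3 v(1,): F4->B4 leap 6st
  -> R2 @ bar 5 tick 0 v(0, 1): E4/C5 m6 -> D4/A4 P5 similar
  -> R7 @ bar 5 tick 3 v(1,): F4->B4 leap 6st
  -> R4 @ bar 6 tick 1 v(0, 1): B3/F4 TT untreated
  -> R7 @ bar 6 tick 2 v(1,): F4->B4 leap 6st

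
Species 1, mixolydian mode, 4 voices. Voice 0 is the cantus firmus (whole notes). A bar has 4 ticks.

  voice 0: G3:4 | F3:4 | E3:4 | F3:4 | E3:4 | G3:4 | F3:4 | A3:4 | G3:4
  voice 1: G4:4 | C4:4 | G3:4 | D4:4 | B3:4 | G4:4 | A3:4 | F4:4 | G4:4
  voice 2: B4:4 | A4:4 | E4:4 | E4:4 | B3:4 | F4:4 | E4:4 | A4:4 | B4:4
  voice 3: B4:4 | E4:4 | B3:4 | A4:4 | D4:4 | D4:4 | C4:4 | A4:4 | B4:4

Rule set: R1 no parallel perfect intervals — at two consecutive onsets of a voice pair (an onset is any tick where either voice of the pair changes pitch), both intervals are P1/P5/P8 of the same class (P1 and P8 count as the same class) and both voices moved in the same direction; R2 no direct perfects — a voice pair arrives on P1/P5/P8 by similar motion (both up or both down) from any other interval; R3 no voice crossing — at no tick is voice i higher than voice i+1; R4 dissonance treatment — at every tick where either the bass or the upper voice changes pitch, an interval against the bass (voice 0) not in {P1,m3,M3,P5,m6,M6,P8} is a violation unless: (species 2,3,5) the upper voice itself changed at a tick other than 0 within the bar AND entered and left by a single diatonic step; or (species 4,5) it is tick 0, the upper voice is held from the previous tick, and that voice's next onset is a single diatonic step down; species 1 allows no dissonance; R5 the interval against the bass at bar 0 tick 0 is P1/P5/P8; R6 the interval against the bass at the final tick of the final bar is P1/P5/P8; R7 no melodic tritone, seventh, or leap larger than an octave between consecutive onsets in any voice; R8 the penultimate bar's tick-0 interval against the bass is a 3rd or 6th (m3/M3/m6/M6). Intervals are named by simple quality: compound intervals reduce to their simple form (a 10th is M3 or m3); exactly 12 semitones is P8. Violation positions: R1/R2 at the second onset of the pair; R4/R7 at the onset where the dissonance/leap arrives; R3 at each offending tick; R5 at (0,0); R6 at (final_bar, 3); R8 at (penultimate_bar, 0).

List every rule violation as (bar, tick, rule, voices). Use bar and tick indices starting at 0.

(0, 0, R5, (0, 2))
(0, 0, R5, (0, 3))
(1, 0, R2, (0, 1))
(1, 0, R3, (2, 3))
(1, 0, R4, (0, 3))
(1, 1, R3, (2, 3))
(1, 2, R3, (2, 3))
(1, 3, R3, (2, 3))
(2, 0, R2, (0, 2))
(2, 0, R2, (0, 3))
(2, 0, R3, (2, 3))
(2, 1, R3, (2, 3))
(2, 2, R3, (2, 3))
(2, 3, R3, (2, 3))
(3, 0, R2, (1, 3))
(3, 0, R4, (0, 2))
(3, 0, R7, (3,))
(4, 0, R2, (0, 1))
(4, 0, R2, (0, 2))
(4, 0, R2, (1, 2))
(4, 0, R4, (0, 3))
(5, 0, R2, (0, 1))
(5, 0, R3, (1, 2))
(5, 0, R3, (2, 3))
(5, 0, R4, (0, 2))
(5, 0, R7, (2,))
(5, 1, R3, (1, 2))
(5, 1, R3, (2, 3))
(5, 2, R3, (1, 2))
(5, 2, R3, (2, 3))
(5, 3, R3, (1, 2))
(5, 3, R3, (2, 3))
(6, 0, R1, (0, 3))
(6, 0, R2, (1, 2))
(6, 0, R3, (2, 3))
(6, 0, R4, (0, 2))
(6, 0, R7, (1,))
(6, 1, R3, (2, 3))
(6, 2, R3, (2, 3))
(6, 3, R3, (2, 3))
(7, 0, R2, (0, 2))
(7, 0, R2, (0, 3))
(7, 0, R2, (2, 3))
(7, 0, R8, (0, 2))
(7, 0, R8, (0, 3))
(8, 0, R1, (2, 3))
(8, 3, R6, (0, 2))
(8, 3, R6, (0, 3))

bar 0: v0=G3 v1=G4 v2=B4 v3=B4 downbeat M3
bar 1: v0=F3 v1=C4 v2=A4 v3=E4 downbeat M7
bar 2: v0=E3 v1=G3 v2=E4 v3=B3 downbeat P5
bar 3: v0=F3 v1=D4 v2=E4 v3=A4 downbeat M3
bar 4: v0=E3 v1=B3 v2=B3 v3=D4 downbeat m7
bar 5: v0=G3 v1=G4 v2=F4 v3=D4 downbeat P5
bar 6: v0=F3 v1=A3 v2=E4 v3=C4 downbeat P5
bar 7: v0=A3 v1=F4 v2=A4 v3=A4 downbeat P8
bar 8: v0=G3 v1=G4 v2=B4 v3=B4 downbeat M3
  -> R5 @ bar 0 tick 0 v(0, 2): opens on M3
  -> R5 @ bar 0 tick 0 v(0, 3): opens on M3
  -> R2 @ bar 1 tick 0 v(0, 1): G3/G4 P8 -> F3/C4 P5 similar
  -> R3 @ bar 1 tick 0 v(2, 3): A4 above E4
  -> R4 @ bar 1 tick 0 v(0, 3): F3/E4 M7 untreated
  -> R3 @ bar 1 tick 1 v(2, 3): A4 above E4
  -> R3 @ bar 1 tick 2 v(2, 3): A4 above E4
  -> R3 @ bar 1 tick 3 v(2, 3): A4 above E4
  -> R2 @ bar 2 tick 0 v(0, 2): F3/A4 M3 -> E3/E4 P8 similar
  -> R2 @ bar 2 tick 0 v(0, 3): F3/E4 M7 -> E3/B3 P5 similar
  -> R3 @ bar 2 tick 0 v(2, 3): E4 above B3
  -> R3 @ bar 2 tick 1 v(2, 3): E4 above B3
  -> R3 @ bar 2 tick 2 v(2, 3): E4 above B3
  -> R3 @ bar 2 tick 3 v(2, 3): E4 above B3
  -> R2 @ bar 3 tick 0 v(1, 3): G3/B3 M3 -> D4/A4 P5 similar
  -> R4 @ bar 3 tick 0 v(0, 2): F3/E4 M7 untreated
  -> R7 @ bar 3 tick 0 v(3,): B3->A4 leap 10st
  -> R2 @ bar 4 tick 0 v(0, 1): F3/D4 M6 -> E3/B3 P5 similar
  -> R2 @ bar 4 tick 0 v(0, 2): F3/E4 M7 -> E3/B3 P5 similar
  -> R2 @ bar 4 tick 0 v(1, 2): D4/E4 M2 -> B3/B3 P1 similar
  -> R4 @ bar 4 tick 0 v(0, 3): E3/D4 m7 untreated
  -> R2 @ bar 5 tick 0 v(0, 1): E3/B3 P5 -> G3/G4 P8 similar
  -> R3 @ bar 5 tick 0 v(1, 2): G4 above F4
  -> R3 @ bar 5 tick 0 v(2, 3): F4 above D4
  -> R4 @ bar 5 tick 0 v(0, 2): G3/F4 m7 untreated
  -> R7 @ bar 5 tick 0 v(2,): B3->F4 leap 6st
  -> R3 @ bar 5 tick 1 v(1, 2): G4 above F4
  -> R3 @ bar 5 tick 1 v(2, 3): F4 above D4
  -> R3 @ bar 5 tick 2 v(1, 2): G4 above F4
  -> R3 @ bar 5 tick 2 v(2, 3): F4 above D4
  -> R3 @ bar 5 tick 3 v(1, 2): G4 above F4
  -> R3 @ bar 5 tick 3 v(2, 3): F4 above D4
  -> R1 @ bar 6 tick 0 v(0, 3): G3/D4 P5 -> F3/C4 P5 similar
  -> R2 @ bar 6 tick 0 v(1, 2): G4/F4 M2 -> A3/E4 P5 similar
  -> R3 @ bar 6 tick 0 v(2, 3): E4 above C4
  -> R4 @ bar 6 tick 0 v(0, 2): F3/E4 M7 untreated
  -> R7 @ bar 6 tick 0 v(1,): G4->A3 leap 10st
  -> R3 @ bar 6 tick 1 v(2, 3): E4 above C4
  -> R3 @ bar 6 tick 2 v(2, 3): E4 above C4
  -> R3 @ bar 6 tick 3 v(2, 3): E4 above C4
  -> R2 @ bar 7 tick 0 v(0, 2): F3/E4 M7 -> A3/A4 P8 similar
  -> R2 @ bar 7 tick 0 v(0, 3): F3/C4 P5 -> A3/A4 P8 similar
  -> R2 @ bar 7 tick 0 v(2, 3): E4/C4 M3 -> A4/A4 P1 similar
  -> R8 @ bar 7 tick 0 v(0, 2): penult P8 not 3rd/6th
  -> R8 @ bar 7 tick 0 v(0, 3): penult P8 not 3rd/6th
  -> R1 @ bar 8 tick 0 v(2, 3): A4/A4 P1 -> B4/B4 P1 similar
  -> R6 @ bar 8 tick 3 v(0, 2): closes on M3
  -> R6 @ bar 8 tick 3 v(0, 3): closes on M3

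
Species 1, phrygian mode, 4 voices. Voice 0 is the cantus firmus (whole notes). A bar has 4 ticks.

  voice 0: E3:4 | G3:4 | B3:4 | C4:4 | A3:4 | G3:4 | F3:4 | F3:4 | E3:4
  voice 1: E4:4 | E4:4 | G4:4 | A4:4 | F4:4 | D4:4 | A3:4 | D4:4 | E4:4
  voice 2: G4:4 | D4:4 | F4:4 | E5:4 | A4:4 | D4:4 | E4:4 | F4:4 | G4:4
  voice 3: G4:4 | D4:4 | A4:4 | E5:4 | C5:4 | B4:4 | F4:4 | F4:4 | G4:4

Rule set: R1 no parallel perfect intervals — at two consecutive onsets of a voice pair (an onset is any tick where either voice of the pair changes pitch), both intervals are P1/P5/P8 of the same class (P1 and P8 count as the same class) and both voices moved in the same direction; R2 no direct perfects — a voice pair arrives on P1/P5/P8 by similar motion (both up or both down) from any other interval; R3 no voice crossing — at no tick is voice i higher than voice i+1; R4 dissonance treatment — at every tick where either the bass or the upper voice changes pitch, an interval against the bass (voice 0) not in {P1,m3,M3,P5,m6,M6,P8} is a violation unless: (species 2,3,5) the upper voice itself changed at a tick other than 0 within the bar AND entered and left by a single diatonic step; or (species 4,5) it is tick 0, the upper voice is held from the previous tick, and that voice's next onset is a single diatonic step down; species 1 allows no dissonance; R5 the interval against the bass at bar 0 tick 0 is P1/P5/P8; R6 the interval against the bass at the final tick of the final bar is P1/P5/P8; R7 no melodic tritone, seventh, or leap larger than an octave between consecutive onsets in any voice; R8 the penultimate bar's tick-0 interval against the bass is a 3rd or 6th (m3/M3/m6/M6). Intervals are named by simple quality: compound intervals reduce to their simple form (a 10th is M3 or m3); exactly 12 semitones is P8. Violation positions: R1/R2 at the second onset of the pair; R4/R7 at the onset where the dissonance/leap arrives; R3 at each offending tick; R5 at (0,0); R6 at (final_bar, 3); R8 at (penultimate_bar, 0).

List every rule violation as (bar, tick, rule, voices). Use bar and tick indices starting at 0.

(0, 0, R5, (0, 2))
(0, 0, R5, (0, 3))
(1, 0, R1, (2, 3))
(1, 0, R3, (1, 2))
(1, 1, R3, (1, 2))
(1, 2, R3, (1, 2))
(1, 3, R3, (1, 2))
(2, 0, R3, (1, 2))
(2, 0, R4, (0, 2))
(2, 0, R4, (0, 3))
(2, 1, R3, (1, 2))
(2, 2, R3, (1, 2))
(2, 3, R3, (1, 2))
(3, 0, R2, (1, 2))
(3, 0, R2, (1, 3))
(3, 0, R2, (2, 3))
(3, 0, R7, (2,))
(4, 0, R1, (1, 3))
(4, 0, R2, (0, 2))
(5, 0, R2, (0, 1))
(5, 0, R2, (0, 2))
(5, 0, R2, (1, 2))
(6, 0, R2, (0, 3))
(6, 0, R4, (0, 2))
(6, 0, R7, (3,))
(7, 0, R8, (0, 2))
(7, 0, R8, (0, 3))
(8, 0, R1, (2, 3))
(8, 3, R6, (0, 2))
(8, 3, R6, (0, 3))

bar 0: v0=E3 v1=E4 v2=G4 v3=G4 downbeat m3
bar 1: v0=G3 v1=E4 v2=D4 v3=D4 downbeat P5
bar 2: v0=B3 v1=G4 v2=F4 v3=A4 downbeat m7
bar 3: v0=C4 v1=A4 v2=E5 v3=E5 downbeat M3
bar 4: v0=A3 v1=F4 v2=A4 v3=C5 downbeat m3
bar 5: v0=G3 v1=D4 v2=D4 v3=B4 downbeat M3
bar 6: v0=F3 v1=A3 v2=E4 v3=F4 downbeat P8
bar 7: v0=F3 v1=D4 v2=F4 v3=F4 downbeat P8
bar 8: v0=E3 v1=E4 v2=G4 v3=G4 downbeat m3
  -> R5 @ bar 0 tick 0 v(0, 2): opens on m3
  -> R5 @ bar 0 tick 0 v(0, 3): opens on m3
  -> R1 @ bar 1 tick 0 v(2, 3): G4/G4 P1 -> D4/D4 P1 similar
  -> R3 @ bar 1 tick 0 v(1, 2): E4 above D4
  -> R3 @ bar 1 tick 1 v(1, 2): E4 above D4
  -> R3 @ bar 1 tick 2 v(1, 2): E4 above D4
  -> R3 @ bar 1 tick 3 v(1, 2): E4 above D4
  -> R3 @ bar 2 tick 0 v(1, 2): G4 above F4
  -> R4 @ bar 2 tick 0 v(0, 2): B3/F4 TT untreated
  -> R4 @ bar 2 tick 0 v(0, 3): B3/A4 m7 untreated
  -> R3 @ bar 2 tick 1 v(1, 2): G4 above F4
  -> R3 @ bar 2 tick 2 v(1, 2): G4 above F4
  -> R3 @ bar 2 tick 3 v(1, 2): G4 above F4
  -> R2 @ bar 3 tick 0 v(1, 2): G4/F4 M2 -> A4/E5 P5 similar
  -> R2 @ bar 3 tick 0 v(1, 3): G4/A4 M2 -> A4/E5 P5 similar
  -> R2 @ bar 3 tick 0 v(2, 3): F4/A4 M3 -> E5/E5 P1 similar
  -> R7 @ bar 3 tick 0 v(2,): F4->E5 leap 11st
  -> R1 @ bar 4 tick 0 v(1, 3): A4/E5 P5 -> F4/C5 P5 similar
  -> R2 @ bar 4 tick 0 v(0, 2): C4/E5 M3 -> A3/A4 P8 similar
  -> R2 @ bar 5 tick 0 v(0, 1): A3/F4 m6 -> G3/D4 P5 similar
  -> R2 @ bar 5 tick 0 v(0, 2): A3/A4 P8 -> G3/D4 P5 similar
  -> R2 @ bar 5 tick 0 v(1, 2): F4/A4 M3 -> D4/D4 P1 similar
  -> R2 @ bar 6 tick 0 v(0, 3): G3/B4 M3 -> F3/F4 P8 similar
  -> R4 @ bar 6 tick 0 v(0, 2): F3/E4 M7 untreated
  -> R7 @ bar 6 tick 0 v(3,): B4->F4 leap 6st
  -> R8 @ bar 7 tick 0 v(0, 2): penult P8 not 3rd/6th
  -> R8 @ bar 7 tick 0 v(0, 3): penult P8 not 3rd/6th
  -> R1 @ bar 8 tick 0 v(2, 3): F4/F4 P1 -> G4/G4 P1 similar
  -> R6 @ bar 8 tick 3 v(0, 2): closes on m3
  -> R6 @ bar 8 tick 3 v(0, 3): closes on m3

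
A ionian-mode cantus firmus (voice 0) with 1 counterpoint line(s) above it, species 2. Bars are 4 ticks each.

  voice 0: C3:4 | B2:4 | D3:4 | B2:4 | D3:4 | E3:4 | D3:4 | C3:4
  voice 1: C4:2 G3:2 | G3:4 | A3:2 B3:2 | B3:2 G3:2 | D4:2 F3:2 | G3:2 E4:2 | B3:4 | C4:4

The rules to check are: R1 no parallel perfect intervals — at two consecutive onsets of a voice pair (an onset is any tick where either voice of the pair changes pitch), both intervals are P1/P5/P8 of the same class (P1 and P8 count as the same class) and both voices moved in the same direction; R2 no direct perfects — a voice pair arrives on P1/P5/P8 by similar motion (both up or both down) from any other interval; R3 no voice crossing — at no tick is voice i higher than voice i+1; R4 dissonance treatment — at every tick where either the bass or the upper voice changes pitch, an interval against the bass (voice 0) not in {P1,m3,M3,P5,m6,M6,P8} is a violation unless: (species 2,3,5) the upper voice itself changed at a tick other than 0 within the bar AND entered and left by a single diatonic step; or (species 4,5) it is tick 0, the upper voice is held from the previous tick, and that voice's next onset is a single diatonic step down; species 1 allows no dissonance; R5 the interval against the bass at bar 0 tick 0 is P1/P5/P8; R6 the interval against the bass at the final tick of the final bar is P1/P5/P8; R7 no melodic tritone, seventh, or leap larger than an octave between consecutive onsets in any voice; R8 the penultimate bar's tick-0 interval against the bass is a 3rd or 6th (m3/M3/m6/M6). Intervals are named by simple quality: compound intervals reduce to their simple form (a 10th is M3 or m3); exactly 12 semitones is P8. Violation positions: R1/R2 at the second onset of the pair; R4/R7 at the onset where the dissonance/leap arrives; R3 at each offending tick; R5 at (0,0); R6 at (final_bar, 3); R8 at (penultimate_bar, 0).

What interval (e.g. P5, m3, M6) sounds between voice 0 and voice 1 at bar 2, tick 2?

M6

voice 0=D3 voice 1=B3 -> M6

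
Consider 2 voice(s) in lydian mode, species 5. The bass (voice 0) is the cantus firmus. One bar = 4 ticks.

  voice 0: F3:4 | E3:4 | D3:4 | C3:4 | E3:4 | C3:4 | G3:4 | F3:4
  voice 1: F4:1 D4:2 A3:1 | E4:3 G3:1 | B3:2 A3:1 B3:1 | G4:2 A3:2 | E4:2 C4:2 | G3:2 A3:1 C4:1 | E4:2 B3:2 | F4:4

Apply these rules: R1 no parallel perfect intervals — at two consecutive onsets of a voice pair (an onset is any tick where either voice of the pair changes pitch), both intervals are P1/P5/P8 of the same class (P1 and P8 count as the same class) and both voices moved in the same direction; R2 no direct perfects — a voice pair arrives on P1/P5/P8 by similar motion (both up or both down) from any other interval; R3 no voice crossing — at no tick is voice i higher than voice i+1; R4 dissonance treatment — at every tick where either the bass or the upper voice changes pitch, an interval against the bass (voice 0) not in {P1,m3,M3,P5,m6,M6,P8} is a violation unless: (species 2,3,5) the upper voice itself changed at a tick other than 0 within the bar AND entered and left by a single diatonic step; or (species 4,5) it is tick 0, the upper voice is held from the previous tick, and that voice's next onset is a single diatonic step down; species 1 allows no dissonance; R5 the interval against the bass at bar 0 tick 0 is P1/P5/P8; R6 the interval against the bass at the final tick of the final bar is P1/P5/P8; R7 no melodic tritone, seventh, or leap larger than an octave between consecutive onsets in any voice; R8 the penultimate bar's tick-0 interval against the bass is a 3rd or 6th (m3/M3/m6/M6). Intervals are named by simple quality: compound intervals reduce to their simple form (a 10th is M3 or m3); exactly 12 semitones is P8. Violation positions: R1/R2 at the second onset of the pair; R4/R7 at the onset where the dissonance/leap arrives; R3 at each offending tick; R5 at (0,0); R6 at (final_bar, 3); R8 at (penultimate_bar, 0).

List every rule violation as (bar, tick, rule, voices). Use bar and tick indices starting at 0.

(3, 2, R7, (1,))
(4, 0, R2, (0, 1))
(5, 0, R2, (0, 1))
(7, 0, R7, (1,))

bar 0: v0=F3 v1=F4 downbeat P8
bar 1: v0=E3 v1=E4 downbeat P8
bar 2: v0=D3 v1=B3 downbeat M6
bar 3: v0=C3 v1=G4 downbeat P5
bar 4: v0=E3 v1=E4 downbeat P8
bar 5: v0=C3 v1=G3 downbeat P5
bar 6: v0=G3 v1=E4 downbeat M6
bar 7: v0=F3 v1=F4 downbeat P8
  -> R7 @ bar 3 tick 2 v(1,): G4->A3 leap 10st
  -> R2 @ bar 4 tick 0 v(0, 1): C3/A3 M6 -> E3/E4 P8 similar
  -> R2 @ bar 5 tick 0 v(0, 1): E3/C4 m6 -> C3/G3 P5 similar
  -> R7 @ bar 7 tick 0 v(1,): B3->F4 leap 6st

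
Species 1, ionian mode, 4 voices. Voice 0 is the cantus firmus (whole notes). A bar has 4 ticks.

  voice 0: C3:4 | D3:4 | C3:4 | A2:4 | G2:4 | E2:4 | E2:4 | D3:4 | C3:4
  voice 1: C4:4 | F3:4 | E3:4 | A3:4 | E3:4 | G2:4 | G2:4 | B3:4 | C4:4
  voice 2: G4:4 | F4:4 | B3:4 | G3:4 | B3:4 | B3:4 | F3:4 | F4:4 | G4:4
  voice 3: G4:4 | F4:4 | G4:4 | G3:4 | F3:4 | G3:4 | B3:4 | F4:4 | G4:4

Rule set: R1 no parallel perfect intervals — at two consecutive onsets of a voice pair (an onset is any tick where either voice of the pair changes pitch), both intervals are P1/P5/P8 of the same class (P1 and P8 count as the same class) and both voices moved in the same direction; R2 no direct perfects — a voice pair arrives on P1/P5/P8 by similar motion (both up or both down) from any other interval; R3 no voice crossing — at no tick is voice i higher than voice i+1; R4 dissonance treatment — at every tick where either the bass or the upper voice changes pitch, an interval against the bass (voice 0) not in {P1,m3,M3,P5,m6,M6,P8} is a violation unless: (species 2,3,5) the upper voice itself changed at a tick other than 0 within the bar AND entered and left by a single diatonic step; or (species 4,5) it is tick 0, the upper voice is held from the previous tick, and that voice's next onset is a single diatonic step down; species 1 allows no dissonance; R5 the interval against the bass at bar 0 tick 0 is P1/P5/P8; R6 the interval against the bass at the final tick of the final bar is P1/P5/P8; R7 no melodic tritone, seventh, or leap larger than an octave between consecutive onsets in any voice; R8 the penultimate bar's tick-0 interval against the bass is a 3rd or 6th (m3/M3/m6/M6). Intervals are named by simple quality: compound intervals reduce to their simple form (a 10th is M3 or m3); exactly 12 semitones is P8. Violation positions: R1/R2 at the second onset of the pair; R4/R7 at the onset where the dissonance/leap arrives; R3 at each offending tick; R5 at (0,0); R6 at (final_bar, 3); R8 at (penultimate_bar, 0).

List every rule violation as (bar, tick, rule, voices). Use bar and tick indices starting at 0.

(1, 0, R1, (2, 3))
(1, 0, R2, (1, 2))
(1, 0, R2, (1, 3))
(2, 0, R2, (1, 2))
(2, 0, R4, (0, 2))
(2, 0, R7, (2,))
(3, 0, R2, (2, 3))
(3, 0, R3, (1, 2))
(3, 0, R4, (0, 2))
(3, 0, R4, (0, 3))
(3, 1, R3, (1, 2))
(3, 2, R3, (1, 2))
(3, 3, R3, (1, 2))
(4, 0, R3, (2, 3))
(4, 0, R4, (0, 3))
(4, 1, R3, (2, 3))
(4, 2, R3, (2, 3))
(4, 3, R3, (2, 3))
(5, 0, R3, (2, 3))
(5, 1, R3, (2, 3))
(5, 2, R3, (2, 3))
(5, 3, R3, (2, 3))
(6, 0, R4, (0, 2))
(6, 0, R7, (2,))
(7, 0, R2, (2, 3))
(7, 0, R7, (0,))
(7, 0, R7, (1,))
(7, 0, R7, (3,))
(8, 0, R1, (2, 3))
(8, 0, R2, (1, 2))
(8, 0, R2, (1, 3))

bar 0: v0=C3 v1=C4 v2=G4 v3=G4 downbeat P5
bar 1: v0=D3 v1=F3 v2=F4 v3=F4 downbeat m3
bar 2: v0=C3 v1=E3 v2=B3 v3=G4 downbeat P5
bar 3: v0=A2 v1=A3 v2=G3 v3=G3 downbeat m7
bar 4: v0=G2 v1=E3 v2=B3 v3=F3 downbeat m7
bar 5: v0=E2 v1=G2 v2=B3 v3=G3 downbeat m3
bar 6: v0=E2 v1=G2 v2=F3 v3=B3 downbeat P5
bar 7: v0=D3 v1=B3 v2=F4 v3=F4 downbeat m3
bar 8: v0=C3 v1=C4 v2=G4 v3=G4 downbeat P5
  -> R1 @ bar 1 tick 0 v(2, 3): G4/G4 P1 -> F4/F4 P1 similar
  -> R2 @ bar 1 tick 0 v(1, 2): C4/G4 P5 -> F3/F4 P8 similar
  -> R2 @ bar 1 tick 0 v(1, 3): C4/G4 P5 -> F3/F4 P8 similar
  -> R2 @ bar 2 tick 0 v(1, 2): F3/F4 P8 -> E3/B3 P5 similar
  -> R4 @ bar 2 tick 0 v(0, 2): C3/B3 M7 untreated
  -> R7 @ bar 2 tick 0 v(2,): F4->B3 leap 6st
  -> R2 @ bar 3 tick 0 v(2, 3): B3/G4 m6 -> G3/G3 P1 similar
  -> R3 @ bar 3 tick 0 v(1, 2): A3 above G3
  -> R4 @ bar 3 tick 0 v(0, 2): A2/G3 m7 untreated
  -> R4 @ bar 3 tick 0 v(0, 3): A2/G3 m7 untreated
  -> R3 @ bar 3 tick 1 v(1, 2): A3 above G3
  -> R3 @ bar 3 tick 2 v(1, 2): A3 above G3
  -> R3 @ bar 3 tick 3 v(1, 2): A3 above G3
  -> R3 @ bar 4 tick 0 v(2, 3): B3 above F3
  -> R4 @ bar 4 tick 0 v(0, 3): G2/F3 m7 untreated
  -> R3 @ bar 4 tick 1 v(2, 3): B3 above F3
  -> R3 @ bar 4 tick 2 v(2, 3): B3 above F3
  -> R3 @ bar 4 tick 3 v(2, 3): B3 above F3
  -> R3 @ bar 5 tick 0 v(2, 3): B3 above G3
  -> R3 @ bar 5 tick 1 v(2, 3): B3 above G3
  -> R3 @ bar 5 tick 2 v(2, 3): B3 above G3
  -> R3 @ bar 5 tick 3 v(2, 3): B3 above G3
  -> R4 @ bar 6 tick 0 v(0, 2): E2/F3 m2 untreated
  -> R7 @ bar 6 tick 0 v(2,): B3->F3 leap 6st
  -> R2 @ bar 7 tick 0 v(2, 3): F3/B3 TT -> F4/F4 P1 similar
  -> R7 @ bar 7 tick 0 v(0,): E2->D3 leap 10st
  -> R7 @ bar 7 tick 0 v(1,): G2->B3 leap 16st
  -> R7 @ bar 7 tick 0 v(3,): B3->F4 leap 6st
  -> R1 @ bar 8 tick 0 v(2, 3): F4/F4 P1 -> G4/G4 P1 similar
  -> R2 @ bar 8 tick 0 v(1, 2): B3/F4 TT -> C4/G4 P5 similar
  -> R2 @ bar 8 tick 0 v(1, 3): B3/F4 TT -> C4/G4 P5 similar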